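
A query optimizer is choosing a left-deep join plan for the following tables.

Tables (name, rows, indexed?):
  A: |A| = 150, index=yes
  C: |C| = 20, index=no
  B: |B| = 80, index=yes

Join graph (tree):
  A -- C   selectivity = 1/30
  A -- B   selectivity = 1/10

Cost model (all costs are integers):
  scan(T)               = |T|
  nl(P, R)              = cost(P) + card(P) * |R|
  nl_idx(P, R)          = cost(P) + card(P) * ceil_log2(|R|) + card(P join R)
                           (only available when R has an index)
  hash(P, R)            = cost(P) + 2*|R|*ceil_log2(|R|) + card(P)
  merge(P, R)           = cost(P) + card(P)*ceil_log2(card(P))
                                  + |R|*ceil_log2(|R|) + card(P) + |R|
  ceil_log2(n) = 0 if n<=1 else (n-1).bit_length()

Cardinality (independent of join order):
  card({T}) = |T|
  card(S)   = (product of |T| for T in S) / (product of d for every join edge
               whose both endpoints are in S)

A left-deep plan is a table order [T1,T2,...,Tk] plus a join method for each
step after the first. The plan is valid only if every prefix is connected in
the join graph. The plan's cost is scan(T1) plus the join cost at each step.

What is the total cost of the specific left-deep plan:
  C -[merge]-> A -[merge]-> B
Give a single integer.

step 1: scan C: cost=20, card=20
step 2: join A via merge
    card(P join A) = 20*150/(30) = 100
    cost = 20 + 20*5 + 150*8 + 20 + 150 = 1490
step 3: join B via merge
    card(P join B) = 100*80/(10) = 800
    cost = 1490 + 100*7 + 80*7 + 100 + 80 = 2930

2930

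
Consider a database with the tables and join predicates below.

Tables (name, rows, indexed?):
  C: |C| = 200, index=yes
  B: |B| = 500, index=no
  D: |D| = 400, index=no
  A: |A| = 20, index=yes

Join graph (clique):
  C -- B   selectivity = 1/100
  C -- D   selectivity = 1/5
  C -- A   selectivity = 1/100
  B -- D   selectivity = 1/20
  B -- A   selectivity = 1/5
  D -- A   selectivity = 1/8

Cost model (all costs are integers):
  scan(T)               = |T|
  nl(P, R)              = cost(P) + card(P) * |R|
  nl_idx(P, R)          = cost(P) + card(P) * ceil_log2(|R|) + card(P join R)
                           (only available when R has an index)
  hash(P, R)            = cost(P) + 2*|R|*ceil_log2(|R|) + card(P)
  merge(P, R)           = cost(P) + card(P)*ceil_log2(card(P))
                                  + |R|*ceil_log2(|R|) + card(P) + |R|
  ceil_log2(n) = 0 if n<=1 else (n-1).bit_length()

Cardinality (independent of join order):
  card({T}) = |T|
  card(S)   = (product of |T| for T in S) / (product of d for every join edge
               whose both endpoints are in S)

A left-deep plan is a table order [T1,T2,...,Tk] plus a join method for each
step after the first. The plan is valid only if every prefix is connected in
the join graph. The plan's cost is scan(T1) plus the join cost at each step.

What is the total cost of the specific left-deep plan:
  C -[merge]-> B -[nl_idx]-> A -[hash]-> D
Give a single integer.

step 1: scan C: cost=200, card=200
step 2: join B via merge
    card(P join B) = 200*500/(100) = 1000
    cost = 200 + 200*8 + 500*9 + 200 + 500 = 7000
step 3: join A via nl_idx
    card(P join A) = 1000*20/(100*5) = 40
    cost = 7000 + 1000*5 + 40 = 12040
step 4: join D via hash
    card(P join D) = 40*400/(5*20*8) = 20
    cost = 12040 + 2*400*9 + 40 = 19280

19280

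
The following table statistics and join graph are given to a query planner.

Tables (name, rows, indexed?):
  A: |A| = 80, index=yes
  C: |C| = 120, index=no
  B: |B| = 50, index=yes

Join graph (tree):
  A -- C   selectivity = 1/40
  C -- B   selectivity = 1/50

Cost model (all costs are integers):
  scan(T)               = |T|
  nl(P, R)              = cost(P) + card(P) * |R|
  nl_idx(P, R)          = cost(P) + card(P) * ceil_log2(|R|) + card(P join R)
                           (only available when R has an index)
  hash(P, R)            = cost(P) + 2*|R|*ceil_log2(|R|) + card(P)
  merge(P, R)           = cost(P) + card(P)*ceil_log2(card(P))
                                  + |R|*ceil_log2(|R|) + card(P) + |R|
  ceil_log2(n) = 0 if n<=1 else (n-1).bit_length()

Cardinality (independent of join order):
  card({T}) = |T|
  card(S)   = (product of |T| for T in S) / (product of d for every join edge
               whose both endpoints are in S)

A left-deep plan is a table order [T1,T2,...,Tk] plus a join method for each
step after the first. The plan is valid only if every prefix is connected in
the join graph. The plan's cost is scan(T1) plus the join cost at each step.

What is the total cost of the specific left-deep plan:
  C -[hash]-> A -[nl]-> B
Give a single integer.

13360

step 1: scan C: cost=120, card=120
step 2: join A via hash
    card(P join A) = 120*80/(40) = 240
    cost = 120 + 2*80*7 + 120 = 1360
step 3: join B via nl
    card(P join B) = 240*50/(50) = 240
    cost = 1360 + 240*50 = 13360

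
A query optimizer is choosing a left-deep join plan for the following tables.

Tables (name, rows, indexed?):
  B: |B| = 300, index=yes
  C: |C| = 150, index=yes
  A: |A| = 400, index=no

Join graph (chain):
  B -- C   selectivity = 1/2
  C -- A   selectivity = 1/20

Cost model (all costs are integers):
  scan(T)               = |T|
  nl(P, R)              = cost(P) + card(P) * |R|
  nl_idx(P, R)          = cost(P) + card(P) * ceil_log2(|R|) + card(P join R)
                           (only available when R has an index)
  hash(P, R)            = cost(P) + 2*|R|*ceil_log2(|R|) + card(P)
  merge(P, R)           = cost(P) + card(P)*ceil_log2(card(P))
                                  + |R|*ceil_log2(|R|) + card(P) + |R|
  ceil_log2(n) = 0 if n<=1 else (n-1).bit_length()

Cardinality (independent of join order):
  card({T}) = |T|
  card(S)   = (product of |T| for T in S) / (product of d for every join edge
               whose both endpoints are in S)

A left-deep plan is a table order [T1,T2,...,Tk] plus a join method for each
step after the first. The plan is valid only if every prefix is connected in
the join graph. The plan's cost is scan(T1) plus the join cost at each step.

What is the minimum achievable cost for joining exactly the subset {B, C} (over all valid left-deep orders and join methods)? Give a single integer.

Selinger DP over subsets of {B,C}:
  {B}: scan cost=300, card=300
  {C}: scan cost=150, card=150
  {BC}: card=22500; try (C,hash)→3000, (B,merge)→4500, (C,merge)→4650, (B,hash)→5700, (B,nl_idx)→24000, (C,nl_idx)→25200 …(+2); best=3000 via (C,hash)

3000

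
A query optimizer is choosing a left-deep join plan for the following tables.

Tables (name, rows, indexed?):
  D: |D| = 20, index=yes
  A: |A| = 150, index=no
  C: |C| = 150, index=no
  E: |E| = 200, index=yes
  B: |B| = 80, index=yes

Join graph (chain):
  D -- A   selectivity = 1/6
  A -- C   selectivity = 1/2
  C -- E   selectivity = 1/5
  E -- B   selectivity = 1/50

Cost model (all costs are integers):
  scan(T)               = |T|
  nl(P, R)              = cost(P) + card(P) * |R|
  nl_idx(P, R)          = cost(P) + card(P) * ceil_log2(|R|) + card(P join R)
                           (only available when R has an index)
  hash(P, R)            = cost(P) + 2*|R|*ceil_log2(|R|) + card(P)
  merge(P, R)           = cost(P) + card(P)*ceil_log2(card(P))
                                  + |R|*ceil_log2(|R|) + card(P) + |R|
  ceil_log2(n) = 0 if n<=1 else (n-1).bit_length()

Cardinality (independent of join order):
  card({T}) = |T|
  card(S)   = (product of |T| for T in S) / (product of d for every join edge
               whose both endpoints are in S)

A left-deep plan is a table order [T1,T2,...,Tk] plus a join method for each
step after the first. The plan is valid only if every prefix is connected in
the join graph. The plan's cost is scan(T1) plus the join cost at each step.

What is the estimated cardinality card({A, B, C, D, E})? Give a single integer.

2400000

Tables in S: A(150), B(80), C(150), D(20), E(200)
Edges inside S: D-A(d=6), A-C(d=2), C-E(d=5), E-B(d=50)
numerator = 150 * 80 * 150 * 20 * 200 = 7200000000
denominator = 6 * 2 * 5 * 50 = 3000
card(S) = 7200000000 / 3000 = 2400000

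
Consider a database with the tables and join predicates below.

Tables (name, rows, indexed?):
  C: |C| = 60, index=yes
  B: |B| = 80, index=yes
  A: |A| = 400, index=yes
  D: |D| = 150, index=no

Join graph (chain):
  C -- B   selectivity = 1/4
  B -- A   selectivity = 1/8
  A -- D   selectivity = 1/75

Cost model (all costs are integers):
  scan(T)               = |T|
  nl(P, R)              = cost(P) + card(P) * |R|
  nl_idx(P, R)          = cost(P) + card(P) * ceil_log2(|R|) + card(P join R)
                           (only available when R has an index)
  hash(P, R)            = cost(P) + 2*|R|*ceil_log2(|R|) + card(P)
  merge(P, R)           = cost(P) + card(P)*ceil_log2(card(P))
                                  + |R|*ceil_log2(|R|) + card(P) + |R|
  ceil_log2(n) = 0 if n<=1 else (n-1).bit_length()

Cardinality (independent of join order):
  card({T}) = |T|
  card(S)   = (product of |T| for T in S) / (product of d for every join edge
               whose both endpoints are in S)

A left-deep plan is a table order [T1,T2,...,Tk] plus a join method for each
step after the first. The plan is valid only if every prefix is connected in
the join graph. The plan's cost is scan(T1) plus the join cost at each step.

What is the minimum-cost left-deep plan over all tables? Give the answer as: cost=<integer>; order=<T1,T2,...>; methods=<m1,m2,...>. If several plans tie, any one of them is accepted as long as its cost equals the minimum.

Selinger DP (subsets sized 1..n):
  {C}: scan cost=60, card=60
  {B}: scan cost=80, card=80
  {A}: scan cost=400, card=400
  {D}: scan cost=150, card=150
  {BC}: card=1200; try (C,hash)→880, (B,merge)→1120, (C,merge)→1140, (B,hash)→1240, (B,nl_idx)→1680, (C,nl_idx)→1760 …(+2); best=880 via (C,hash)
  {AB}: card=4000; try (B,hash)→1920, (A,merge)→4720, (A,nl_idx)→4800, (B,merge)→5040, (B,nl_idx)→7200, (A,hash)→7360 …(+2); best=1920 via (B,hash)
  {AD}: card=800; try (A,nl_idx)→2300, (D,hash)→3200, (A,merge)→5500, (D,merge)→5750, (A,hash)→7500, (A,nl)→60150 …(+1); best=2300 via (A,nl_idx)
  {ABC}: card=60000; try (C,hash)→6640, (A,hash)→9280, (A,merge)→19280, (C,merge)→54340, (A,nl_idx)→71680, (C,nl_idx)→85920 …(+2); best=6640 via (C,hash)
  {ABD}: card=8000; try (B,hash)→4220, (D,hash)→8320, (B,merge)→11740, (B,nl_idx)→15900, (D,merge)→55270, (B,nl)→66300 …(+1); best=4220 via (B,hash)
  {ABCD}: card=120000; try (C,hash)→12940, (D,hash)→69040, (C,merge)→116640, (C,nl_idx)→172220, (C,nl)→484220, (D,merge)→1027990 …(+1); best=12940 via (C,hash)

cost=12940; order=D,A,B,C; methods=nl_idx,hash,hash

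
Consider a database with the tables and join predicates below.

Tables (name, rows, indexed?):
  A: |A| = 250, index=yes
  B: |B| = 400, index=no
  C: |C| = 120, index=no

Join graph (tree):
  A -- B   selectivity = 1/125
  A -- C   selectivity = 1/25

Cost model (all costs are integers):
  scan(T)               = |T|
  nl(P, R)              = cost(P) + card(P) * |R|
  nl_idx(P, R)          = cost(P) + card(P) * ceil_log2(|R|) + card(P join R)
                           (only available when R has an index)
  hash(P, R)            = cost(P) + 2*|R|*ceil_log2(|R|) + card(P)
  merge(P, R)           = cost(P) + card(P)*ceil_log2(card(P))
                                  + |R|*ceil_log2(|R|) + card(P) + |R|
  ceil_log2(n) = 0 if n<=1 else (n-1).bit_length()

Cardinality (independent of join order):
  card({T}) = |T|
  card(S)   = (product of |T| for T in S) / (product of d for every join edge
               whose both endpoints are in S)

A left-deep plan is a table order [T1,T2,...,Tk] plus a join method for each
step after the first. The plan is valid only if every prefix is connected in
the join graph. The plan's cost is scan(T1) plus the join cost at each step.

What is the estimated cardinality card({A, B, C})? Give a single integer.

3840

Tables in S: A(250), B(400), C(120)
Edges inside S: A-B(d=125), A-C(d=25)
numerator = 250 * 400 * 120 = 12000000
denominator = 125 * 25 = 3125
card(S) = 12000000 / 3125 = 3840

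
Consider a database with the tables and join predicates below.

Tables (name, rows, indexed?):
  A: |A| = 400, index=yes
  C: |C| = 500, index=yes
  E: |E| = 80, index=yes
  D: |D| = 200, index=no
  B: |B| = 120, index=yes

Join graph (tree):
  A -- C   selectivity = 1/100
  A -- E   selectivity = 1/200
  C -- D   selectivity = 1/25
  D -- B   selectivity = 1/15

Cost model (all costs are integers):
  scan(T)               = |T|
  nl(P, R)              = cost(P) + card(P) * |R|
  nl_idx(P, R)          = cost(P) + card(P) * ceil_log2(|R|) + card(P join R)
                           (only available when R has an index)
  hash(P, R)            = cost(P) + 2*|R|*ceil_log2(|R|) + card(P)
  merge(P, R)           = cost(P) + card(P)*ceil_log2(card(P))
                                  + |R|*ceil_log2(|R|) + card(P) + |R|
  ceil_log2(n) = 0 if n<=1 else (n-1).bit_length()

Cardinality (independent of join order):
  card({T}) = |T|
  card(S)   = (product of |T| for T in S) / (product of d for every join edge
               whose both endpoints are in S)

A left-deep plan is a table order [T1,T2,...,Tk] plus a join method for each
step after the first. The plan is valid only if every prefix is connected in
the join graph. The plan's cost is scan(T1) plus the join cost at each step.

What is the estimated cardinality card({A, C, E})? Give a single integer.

Tables in S: A(400), C(500), E(80)
Edges inside S: A-C(d=100), A-E(d=200)
numerator = 400 * 500 * 80 = 16000000
denominator = 100 * 200 = 20000
card(S) = 16000000 / 20000 = 800

800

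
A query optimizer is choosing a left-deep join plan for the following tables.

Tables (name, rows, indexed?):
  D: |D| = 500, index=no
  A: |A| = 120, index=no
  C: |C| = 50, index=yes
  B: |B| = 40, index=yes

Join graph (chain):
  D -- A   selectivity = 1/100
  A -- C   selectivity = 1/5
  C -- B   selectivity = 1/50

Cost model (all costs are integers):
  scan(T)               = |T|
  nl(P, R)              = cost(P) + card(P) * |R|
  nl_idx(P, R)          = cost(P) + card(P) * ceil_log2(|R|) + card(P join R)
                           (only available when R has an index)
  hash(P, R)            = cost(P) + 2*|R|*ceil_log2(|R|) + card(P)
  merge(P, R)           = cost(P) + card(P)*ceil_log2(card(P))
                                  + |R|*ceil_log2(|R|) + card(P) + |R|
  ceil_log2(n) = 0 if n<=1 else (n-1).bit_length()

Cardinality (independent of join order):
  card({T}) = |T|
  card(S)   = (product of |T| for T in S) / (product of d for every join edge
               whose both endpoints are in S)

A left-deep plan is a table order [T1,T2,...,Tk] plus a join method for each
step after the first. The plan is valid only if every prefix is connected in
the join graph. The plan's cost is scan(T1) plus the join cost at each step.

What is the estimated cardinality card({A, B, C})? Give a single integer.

960

Tables in S: A(120), B(40), C(50)
Edges inside S: A-C(d=5), C-B(d=50)
numerator = 120 * 40 * 50 = 240000
denominator = 5 * 50 = 250
card(S) = 240000 / 250 = 960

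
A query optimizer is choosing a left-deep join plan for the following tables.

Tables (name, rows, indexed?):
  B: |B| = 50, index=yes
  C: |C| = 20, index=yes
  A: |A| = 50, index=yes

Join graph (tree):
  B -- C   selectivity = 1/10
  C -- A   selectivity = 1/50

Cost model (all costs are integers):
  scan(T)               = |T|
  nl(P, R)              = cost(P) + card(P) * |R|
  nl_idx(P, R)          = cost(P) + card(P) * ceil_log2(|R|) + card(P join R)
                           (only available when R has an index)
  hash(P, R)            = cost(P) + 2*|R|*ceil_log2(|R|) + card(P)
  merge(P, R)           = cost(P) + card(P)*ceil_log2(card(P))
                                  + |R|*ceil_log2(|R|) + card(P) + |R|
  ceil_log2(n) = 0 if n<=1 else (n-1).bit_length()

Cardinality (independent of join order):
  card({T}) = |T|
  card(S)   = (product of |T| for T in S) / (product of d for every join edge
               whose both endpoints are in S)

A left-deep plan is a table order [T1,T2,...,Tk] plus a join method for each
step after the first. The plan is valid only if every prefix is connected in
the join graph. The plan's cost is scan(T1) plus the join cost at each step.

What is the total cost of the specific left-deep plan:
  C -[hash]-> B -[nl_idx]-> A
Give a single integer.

1340

step 1: scan C: cost=20, card=20
step 2: join B via hash
    card(P join B) = 20*50/(10) = 100
    cost = 20 + 2*50*6 + 20 = 640
step 3: join A via nl_idx
    card(P join A) = 100*50/(50) = 100
    cost = 640 + 100*6 + 100 = 1340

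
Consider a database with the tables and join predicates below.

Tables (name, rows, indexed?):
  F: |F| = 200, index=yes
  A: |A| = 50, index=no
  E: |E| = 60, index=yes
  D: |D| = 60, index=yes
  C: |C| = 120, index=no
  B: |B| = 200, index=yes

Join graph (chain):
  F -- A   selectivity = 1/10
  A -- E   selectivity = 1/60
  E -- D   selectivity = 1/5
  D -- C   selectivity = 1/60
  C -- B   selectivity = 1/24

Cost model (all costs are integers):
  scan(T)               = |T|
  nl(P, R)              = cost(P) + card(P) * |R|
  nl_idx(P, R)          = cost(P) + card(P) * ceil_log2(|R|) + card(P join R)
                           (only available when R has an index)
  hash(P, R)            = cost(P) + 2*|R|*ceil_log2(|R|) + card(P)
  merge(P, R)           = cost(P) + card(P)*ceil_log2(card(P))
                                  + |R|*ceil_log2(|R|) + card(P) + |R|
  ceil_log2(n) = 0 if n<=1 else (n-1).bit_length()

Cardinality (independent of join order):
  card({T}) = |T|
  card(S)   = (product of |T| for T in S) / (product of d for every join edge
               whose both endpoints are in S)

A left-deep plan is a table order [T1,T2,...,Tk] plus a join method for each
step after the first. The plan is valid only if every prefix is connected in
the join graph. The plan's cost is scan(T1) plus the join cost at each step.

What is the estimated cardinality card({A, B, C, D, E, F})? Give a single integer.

200000

Tables in S: A(50), B(200), C(120), D(60), E(60), F(200)
Edges inside S: F-A(d=10), A-E(d=60), E-D(d=5), D-C(d=60), C-B(d=24)
numerator = 50 * 200 * 120 * 60 * 60 * 200 = 864000000000
denominator = 10 * 60 * 5 * 60 * 24 = 4320000
card(S) = 864000000000 / 4320000 = 200000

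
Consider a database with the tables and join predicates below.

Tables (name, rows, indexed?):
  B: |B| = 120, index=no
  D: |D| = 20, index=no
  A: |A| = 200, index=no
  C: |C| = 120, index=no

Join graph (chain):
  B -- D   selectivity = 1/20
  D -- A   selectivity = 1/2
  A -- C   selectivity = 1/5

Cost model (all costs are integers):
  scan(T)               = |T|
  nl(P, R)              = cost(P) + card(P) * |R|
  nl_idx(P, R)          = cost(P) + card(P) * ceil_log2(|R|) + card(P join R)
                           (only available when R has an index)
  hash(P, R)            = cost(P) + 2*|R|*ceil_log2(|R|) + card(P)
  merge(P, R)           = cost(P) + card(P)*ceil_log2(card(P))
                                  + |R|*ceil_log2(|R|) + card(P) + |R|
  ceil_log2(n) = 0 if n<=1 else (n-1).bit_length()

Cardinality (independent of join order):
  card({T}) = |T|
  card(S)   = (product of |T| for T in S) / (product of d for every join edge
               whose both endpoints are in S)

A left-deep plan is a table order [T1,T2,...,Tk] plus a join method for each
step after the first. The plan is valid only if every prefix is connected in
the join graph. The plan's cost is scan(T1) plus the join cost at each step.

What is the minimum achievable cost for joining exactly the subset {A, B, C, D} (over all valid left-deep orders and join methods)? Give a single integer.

Selinger DP over subsets of {A,B,C,D}:
  {B}: scan cost=120, card=120
  {D}: scan cost=20, card=20
  {A}: scan cost=200, card=200
  {C}: scan cost=120, card=120
  {BD}: card=120; try (D,hash)→440, (B,merge)→1100, (D,merge)→1200, (B,hash)→1720, (B,nl)→2420, (D,nl)→2520; best=440 via (D,hash)
  {AD}: card=2000; try (D,hash)→600, (A,merge)→1940, (D,merge)→2120, (A,hash)→3240, (A,nl)→4020, (D,nl)→4200; best=600 via (D,hash)
  {AC}: card=4800; try (C,hash)→2080, (A,merge)→2880, (C,merge)→2960, (A,hash)→3440, (A,nl)→24120, (C,nl)→24200; best=2080 via (C,hash)
  {ABD}: card=12000; try (A,merge)→3200, (A,hash)→3760, (B,hash)→4280, (A,nl)→24440, (B,merge)→25560, (B,nl)→240600; best=3200 via (A,merge)
  {ACD}: card=48000; try (C,hash)→4280, (D,hash)→7080, (C,merge)→25560, (D,merge)→69400, (D,nl)→98080, (C,nl)→240600; best=4280 via (C,hash)
  {ABCD}: card=288000; try (C,hash)→16880, (B,hash)→53960, (C,merge)→184160, (B,merge)→821240, (C,nl)→1443200, (B,nl)→5764280; best=16880 via (C,hash)

16880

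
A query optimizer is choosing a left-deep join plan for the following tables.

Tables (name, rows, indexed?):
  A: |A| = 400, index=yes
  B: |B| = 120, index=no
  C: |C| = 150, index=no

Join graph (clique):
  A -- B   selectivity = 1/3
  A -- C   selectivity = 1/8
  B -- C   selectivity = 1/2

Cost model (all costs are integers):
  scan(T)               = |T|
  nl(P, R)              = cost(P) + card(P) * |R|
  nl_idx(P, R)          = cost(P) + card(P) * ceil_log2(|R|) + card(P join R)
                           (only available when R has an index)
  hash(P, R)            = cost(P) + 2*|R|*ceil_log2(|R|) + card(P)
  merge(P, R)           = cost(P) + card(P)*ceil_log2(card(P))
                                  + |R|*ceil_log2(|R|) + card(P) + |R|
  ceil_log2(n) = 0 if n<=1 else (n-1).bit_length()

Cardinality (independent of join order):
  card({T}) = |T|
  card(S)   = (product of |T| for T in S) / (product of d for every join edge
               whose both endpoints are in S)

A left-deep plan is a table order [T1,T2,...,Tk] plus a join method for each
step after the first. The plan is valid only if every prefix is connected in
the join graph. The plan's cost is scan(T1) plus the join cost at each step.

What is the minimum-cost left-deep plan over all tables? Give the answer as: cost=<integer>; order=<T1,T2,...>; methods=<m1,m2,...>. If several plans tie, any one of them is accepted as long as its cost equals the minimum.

Selinger DP (subsets sized 1..n):
  {A}: scan cost=400, card=400
  {B}: scan cost=120, card=120
  {C}: scan cost=150, card=150
  {AB}: card=16000; try (B,hash)→2480, (A,merge)→5080, (B,merge)→5360, (A,hash)→7440, (A,nl_idx)→17200, (A,nl)→48120 …(+1); best=2480 via (B,hash)
  {AC}: card=7500; try (C,hash)→3200, (A,merge)→5500, (C,merge)→5750, (A,hash)→7500, (A,nl_idx)→9000, (A,nl)→60150 …(+1); best=3200 via (C,hash)
  {BC}: card=9000; try (B,hash)→1980, (C,merge)→2430, (B,merge)→2460, (C,hash)→2640, (C,nl)→18120, (B,nl)→18150; best=1980 via (B,hash)
  {ABC}: card=150000; try (B,hash)→12380, (A,hash)→18180, (C,hash)→20880, (B,merge)→109160, (A,merge)→140980, (A,nl_idx)→232980 …(+4); best=12380 via (B,hash)

cost=12380; order=A,C,B; methods=hash,hash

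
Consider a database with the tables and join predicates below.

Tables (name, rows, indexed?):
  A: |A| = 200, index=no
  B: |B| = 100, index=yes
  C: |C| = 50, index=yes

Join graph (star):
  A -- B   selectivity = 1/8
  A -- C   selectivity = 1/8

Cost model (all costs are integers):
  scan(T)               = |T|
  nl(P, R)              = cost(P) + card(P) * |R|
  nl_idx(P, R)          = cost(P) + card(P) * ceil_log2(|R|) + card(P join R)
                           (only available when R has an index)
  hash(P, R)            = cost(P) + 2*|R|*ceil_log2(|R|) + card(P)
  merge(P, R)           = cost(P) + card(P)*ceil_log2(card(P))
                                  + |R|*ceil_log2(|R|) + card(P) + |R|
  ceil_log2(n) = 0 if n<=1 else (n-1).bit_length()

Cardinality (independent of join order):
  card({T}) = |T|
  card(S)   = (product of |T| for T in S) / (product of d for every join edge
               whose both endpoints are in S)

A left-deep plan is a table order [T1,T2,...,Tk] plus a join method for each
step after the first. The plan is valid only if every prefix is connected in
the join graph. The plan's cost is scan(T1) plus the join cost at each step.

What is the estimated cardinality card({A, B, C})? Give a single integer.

Tables in S: A(200), B(100), C(50)
Edges inside S: A-B(d=8), A-C(d=8)
numerator = 200 * 100 * 50 = 1000000
denominator = 8 * 8 = 64
card(S) = 1000000 / 64 = 15625

15625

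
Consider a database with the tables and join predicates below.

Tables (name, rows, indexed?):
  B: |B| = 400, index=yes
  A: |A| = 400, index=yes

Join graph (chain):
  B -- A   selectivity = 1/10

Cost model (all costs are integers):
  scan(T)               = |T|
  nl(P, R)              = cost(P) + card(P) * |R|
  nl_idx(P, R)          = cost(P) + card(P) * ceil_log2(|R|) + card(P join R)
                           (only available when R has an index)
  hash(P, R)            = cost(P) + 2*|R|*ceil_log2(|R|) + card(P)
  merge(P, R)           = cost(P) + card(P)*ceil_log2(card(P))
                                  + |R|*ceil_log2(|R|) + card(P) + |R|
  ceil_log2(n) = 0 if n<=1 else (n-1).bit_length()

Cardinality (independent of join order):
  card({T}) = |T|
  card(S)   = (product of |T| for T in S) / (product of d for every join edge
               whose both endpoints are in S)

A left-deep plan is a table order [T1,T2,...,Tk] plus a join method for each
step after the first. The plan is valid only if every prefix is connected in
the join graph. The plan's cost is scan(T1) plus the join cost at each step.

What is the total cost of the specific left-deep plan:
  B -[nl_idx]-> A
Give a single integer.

step 1: scan B: cost=400, card=400
step 2: join A via nl_idx
    card(P join A) = 400*400/(10) = 16000
    cost = 400 + 400*9 + 16000 = 20000

20000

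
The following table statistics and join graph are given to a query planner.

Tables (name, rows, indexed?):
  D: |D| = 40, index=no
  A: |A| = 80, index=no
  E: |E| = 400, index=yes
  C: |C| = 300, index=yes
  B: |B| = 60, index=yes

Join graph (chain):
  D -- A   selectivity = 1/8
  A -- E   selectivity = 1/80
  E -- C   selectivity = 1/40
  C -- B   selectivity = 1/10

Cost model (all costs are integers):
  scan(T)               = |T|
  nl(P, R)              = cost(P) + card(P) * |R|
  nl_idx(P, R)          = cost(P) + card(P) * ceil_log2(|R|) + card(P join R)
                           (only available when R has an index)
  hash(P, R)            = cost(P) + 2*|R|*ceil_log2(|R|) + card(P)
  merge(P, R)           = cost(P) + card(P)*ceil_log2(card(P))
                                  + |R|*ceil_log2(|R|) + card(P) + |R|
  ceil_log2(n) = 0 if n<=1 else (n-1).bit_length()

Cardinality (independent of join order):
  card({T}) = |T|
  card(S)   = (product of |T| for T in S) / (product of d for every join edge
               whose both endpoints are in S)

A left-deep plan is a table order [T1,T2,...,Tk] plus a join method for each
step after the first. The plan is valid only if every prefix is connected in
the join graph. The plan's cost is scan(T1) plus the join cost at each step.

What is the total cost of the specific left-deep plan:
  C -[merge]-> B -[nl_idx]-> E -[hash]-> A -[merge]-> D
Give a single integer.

345320

step 1: scan C: cost=300, card=300
step 2: join B via merge
    card(P join B) = 300*60/(10) = 1800
    cost = 300 + 300*9 + 60*6 + 300 + 60 = 3720
step 3: join E via nl_idx
    card(P join E) = 1800*400/(40) = 18000
    cost = 3720 + 1800*9 + 18000 = 37920
step 4: join A via hash
    card(P join A) = 18000*80/(80) = 18000
    cost = 37920 + 2*80*7 + 18000 = 57040
step 5: join D via merge
    card(P join D) = 18000*40/(8) = 90000
    cost = 57040 + 18000*15 + 40*6 + 18000 + 40 = 345320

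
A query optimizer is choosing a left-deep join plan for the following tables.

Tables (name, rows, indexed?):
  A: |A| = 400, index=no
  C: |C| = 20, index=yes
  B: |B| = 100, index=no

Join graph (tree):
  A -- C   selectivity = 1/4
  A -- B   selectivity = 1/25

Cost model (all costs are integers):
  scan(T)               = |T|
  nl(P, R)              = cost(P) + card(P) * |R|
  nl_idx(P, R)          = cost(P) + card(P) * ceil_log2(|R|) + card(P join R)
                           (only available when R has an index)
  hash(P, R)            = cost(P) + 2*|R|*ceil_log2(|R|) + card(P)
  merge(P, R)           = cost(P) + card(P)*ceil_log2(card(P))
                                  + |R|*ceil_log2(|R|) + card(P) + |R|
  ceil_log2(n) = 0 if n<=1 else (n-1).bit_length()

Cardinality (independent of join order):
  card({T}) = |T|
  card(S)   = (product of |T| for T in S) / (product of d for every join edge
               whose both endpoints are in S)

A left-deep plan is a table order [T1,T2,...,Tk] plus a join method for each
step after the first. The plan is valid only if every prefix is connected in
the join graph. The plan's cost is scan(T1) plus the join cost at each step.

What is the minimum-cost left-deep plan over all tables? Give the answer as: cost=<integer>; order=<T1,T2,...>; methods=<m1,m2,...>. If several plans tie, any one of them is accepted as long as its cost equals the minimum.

cost=4000; order=A,B,C; methods=hash,hash

Selinger DP (subsets sized 1..n):
  {A}: scan cost=400, card=400
  {C}: scan cost=20, card=20
  {B}: scan cost=100, card=100
  {AC}: card=2000; try (C,hash)→1000, (A,merge)→4140, (C,nl_idx)→4400, (C,merge)→4520, (A,hash)→7240, (A,nl)→8020 …(+1); best=1000 via (C,hash)
  {AB}: card=1600; try (B,hash)→2200, (A,merge)→4900, (B,merge)→5200, (A,hash)→7400, (A,nl)→40100, (B,nl)→40400; best=2200 via (B,hash)
  {ABC}: card=8000; try (C,hash)→4000, (B,hash)→4400, (C,nl_idx)→18200, (C,merge)→21520, (B,merge)→25800, (C,nl)→34200 …(+1); best=4000 via (C,hash)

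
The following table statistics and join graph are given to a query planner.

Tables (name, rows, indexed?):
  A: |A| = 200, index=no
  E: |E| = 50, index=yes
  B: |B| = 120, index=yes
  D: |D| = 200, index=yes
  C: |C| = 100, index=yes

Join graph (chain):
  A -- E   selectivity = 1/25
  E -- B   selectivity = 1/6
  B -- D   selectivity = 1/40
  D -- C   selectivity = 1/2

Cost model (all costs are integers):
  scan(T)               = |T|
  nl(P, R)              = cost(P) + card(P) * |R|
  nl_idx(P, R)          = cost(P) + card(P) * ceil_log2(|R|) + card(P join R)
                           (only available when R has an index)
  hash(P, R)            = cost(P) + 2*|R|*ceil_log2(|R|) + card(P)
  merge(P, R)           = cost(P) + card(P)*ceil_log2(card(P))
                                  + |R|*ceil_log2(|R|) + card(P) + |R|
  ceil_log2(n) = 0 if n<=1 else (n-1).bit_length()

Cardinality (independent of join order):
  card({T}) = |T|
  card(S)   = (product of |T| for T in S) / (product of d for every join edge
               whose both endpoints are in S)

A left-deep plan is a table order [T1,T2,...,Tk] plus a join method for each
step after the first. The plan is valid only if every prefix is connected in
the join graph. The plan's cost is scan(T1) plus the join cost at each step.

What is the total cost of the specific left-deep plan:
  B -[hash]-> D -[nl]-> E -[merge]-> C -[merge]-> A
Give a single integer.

4856040

step 1: scan B: cost=120, card=120
step 2: join D via hash
    card(P join D) = 120*200/(40) = 600
    cost = 120 + 2*200*8 + 120 = 3440
step 3: join E via nl
    card(P join E) = 600*50/(6) = 5000
    cost = 3440 + 600*50 = 33440
step 4: join C via merge
    card(P join C) = 5000*100/(2) = 250000
    cost = 33440 + 5000*13 + 100*7 + 5000 + 100 = 104240
step 5: join A via merge
    card(P join A) = 250000*200/(25) = 2000000
    cost = 104240 + 250000*18 + 200*8 + 250000 + 200 = 4856040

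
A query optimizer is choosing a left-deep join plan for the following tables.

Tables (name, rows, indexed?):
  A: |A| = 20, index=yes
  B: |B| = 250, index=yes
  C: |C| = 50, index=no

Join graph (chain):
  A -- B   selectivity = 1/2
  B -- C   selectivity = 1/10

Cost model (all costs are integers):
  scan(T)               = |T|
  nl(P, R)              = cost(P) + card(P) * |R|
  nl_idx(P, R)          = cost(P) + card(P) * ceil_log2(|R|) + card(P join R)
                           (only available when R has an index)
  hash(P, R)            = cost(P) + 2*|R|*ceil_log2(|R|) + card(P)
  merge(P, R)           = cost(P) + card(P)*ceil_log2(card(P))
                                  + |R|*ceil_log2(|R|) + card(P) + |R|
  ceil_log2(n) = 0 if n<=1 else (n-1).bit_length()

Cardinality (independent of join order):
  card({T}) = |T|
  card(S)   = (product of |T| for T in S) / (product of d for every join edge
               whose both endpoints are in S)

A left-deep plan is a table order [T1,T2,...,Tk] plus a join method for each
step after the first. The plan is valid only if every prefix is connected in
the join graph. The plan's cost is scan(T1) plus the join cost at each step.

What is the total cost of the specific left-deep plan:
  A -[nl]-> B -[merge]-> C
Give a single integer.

37870

step 1: scan A: cost=20, card=20
step 2: join B via nl
    card(P join B) = 20*250/(2) = 2500
    cost = 20 + 20*250 = 5020
step 3: join C via merge
    card(P join C) = 2500*50/(10) = 12500
    cost = 5020 + 2500*12 + 50*6 + 2500 + 50 = 37870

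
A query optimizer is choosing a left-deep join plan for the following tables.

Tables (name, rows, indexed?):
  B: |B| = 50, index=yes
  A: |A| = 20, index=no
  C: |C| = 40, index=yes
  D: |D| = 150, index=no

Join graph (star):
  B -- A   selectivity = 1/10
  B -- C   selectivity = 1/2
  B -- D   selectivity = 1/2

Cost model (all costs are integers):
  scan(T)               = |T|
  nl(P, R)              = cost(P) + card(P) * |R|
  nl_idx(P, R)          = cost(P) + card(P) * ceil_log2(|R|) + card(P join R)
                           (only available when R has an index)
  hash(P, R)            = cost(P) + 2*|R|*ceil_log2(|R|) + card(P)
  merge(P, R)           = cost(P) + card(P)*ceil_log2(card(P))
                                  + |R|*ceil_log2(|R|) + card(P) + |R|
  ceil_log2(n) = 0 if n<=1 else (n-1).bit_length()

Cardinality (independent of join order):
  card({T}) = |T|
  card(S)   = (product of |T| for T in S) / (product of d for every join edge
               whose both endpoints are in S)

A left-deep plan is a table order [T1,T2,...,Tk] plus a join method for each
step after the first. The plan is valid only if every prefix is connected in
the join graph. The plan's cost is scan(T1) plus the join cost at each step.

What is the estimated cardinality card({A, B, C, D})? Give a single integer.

150000

Tables in S: A(20), B(50), C(40), D(150)
Edges inside S: B-A(d=10), B-C(d=2), B-D(d=2)
numerator = 20 * 50 * 40 * 150 = 6000000
denominator = 10 * 2 * 2 = 40
card(S) = 6000000 / 40 = 150000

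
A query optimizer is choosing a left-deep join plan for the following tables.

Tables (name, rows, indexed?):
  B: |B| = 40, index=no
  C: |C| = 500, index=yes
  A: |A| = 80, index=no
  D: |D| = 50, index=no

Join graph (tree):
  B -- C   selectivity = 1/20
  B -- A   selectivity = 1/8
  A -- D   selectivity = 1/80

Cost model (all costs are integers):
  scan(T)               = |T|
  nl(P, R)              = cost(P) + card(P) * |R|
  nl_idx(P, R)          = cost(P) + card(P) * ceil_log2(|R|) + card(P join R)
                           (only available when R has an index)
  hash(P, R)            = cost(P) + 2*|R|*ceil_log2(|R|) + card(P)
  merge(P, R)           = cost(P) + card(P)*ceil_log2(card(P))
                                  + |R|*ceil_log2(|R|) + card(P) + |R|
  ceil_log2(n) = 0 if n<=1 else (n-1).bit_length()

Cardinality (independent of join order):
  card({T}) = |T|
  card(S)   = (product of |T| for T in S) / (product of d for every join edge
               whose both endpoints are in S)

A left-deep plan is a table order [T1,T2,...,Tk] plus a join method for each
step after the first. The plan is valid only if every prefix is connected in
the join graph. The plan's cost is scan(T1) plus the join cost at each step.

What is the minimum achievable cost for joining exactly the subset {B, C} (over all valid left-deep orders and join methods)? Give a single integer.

Selinger DP over subsets of {B,C}:
  {B}: scan cost=40, card=40
  {C}: scan cost=500, card=500
  {BC}: card=1000; try (C,nl_idx)→1400, (B,hash)→1480, (C,merge)→5320, (B,merge)→5780, (C,hash)→9080, (C,nl)→20040 …(+1); best=1400 via (C,nl_idx)

1400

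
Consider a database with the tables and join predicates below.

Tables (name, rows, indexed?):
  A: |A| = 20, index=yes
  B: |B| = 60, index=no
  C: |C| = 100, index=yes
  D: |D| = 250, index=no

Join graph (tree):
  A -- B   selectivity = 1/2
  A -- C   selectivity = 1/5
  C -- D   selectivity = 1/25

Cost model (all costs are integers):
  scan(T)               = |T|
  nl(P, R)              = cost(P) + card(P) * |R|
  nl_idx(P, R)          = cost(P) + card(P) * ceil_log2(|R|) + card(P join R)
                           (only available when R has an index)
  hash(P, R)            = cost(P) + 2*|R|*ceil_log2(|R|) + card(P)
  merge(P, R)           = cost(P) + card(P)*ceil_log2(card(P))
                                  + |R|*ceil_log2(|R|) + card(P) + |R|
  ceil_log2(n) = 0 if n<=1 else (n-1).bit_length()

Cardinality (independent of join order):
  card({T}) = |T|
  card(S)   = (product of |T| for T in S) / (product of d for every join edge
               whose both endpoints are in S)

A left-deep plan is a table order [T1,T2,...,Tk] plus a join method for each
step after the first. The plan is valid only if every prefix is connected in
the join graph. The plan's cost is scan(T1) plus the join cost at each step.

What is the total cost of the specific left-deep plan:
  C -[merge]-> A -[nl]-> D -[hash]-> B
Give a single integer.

105740

step 1: scan C: cost=100, card=100
step 2: join A via merge
    card(P join A) = 100*20/(5) = 400
    cost = 100 + 100*7 + 20*5 + 100 + 20 = 1020
step 3: join D via nl
    card(P join D) = 400*250/(25) = 4000
    cost = 1020 + 400*250 = 101020
step 4: join B via hash
    card(P join B) = 4000*60/(2) = 120000
    cost = 101020 + 2*60*6 + 4000 = 105740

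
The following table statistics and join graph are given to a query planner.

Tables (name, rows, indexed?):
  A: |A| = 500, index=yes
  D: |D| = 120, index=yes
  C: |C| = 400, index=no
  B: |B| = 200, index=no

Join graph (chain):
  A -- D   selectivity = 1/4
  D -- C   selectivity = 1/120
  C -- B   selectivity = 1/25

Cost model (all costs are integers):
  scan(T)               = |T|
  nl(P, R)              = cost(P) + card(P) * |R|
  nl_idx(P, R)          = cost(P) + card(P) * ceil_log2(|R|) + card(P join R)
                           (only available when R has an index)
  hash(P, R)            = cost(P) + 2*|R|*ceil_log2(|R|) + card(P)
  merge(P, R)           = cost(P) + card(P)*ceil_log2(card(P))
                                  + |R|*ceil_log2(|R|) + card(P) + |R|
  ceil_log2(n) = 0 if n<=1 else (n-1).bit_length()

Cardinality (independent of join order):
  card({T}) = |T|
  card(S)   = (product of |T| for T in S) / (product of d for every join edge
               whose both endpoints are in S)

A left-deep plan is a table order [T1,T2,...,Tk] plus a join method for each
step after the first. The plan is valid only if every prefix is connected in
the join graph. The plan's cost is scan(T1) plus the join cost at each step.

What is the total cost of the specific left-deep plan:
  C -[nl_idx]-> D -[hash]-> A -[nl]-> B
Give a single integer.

10013000

step 1: scan C: cost=400, card=400
step 2: join D via nl_idx
    card(P join D) = 400*120/(120) = 400
    cost = 400 + 400*7 + 400 = 3600
step 3: join A via hash
    card(P join A) = 400*500/(4) = 50000
    cost = 3600 + 2*500*9 + 400 = 13000
step 4: join B via nl
    card(P join B) = 50000*200/(25) = 400000
    cost = 13000 + 50000*200 = 10013000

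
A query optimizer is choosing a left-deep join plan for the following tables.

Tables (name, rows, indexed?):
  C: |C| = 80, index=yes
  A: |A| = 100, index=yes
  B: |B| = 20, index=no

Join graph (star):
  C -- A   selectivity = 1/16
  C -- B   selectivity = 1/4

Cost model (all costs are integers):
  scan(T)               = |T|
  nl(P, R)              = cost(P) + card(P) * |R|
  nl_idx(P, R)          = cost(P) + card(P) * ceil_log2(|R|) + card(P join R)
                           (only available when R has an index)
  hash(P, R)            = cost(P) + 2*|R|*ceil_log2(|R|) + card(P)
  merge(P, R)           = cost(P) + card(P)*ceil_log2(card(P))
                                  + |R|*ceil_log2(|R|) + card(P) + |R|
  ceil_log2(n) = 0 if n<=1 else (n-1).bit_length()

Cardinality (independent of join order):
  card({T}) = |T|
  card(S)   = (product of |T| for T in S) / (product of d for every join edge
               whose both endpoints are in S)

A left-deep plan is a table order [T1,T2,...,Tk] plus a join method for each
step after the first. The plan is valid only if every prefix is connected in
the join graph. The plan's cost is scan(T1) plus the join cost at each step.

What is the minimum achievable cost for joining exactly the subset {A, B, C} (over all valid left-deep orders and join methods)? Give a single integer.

1840

Selinger DP over subsets of {A,B,C}:
  {C}: scan cost=80, card=80
  {A}: scan cost=100, card=100
  {B}: scan cost=20, card=20
  {AC}: card=500; try (A,nl_idx)→1140, (C,nl_idx)→1300, (C,hash)→1320, (A,merge)→1520, (C,merge)→1540, (A,hash)→1560 …(+2); best=1140 via (A,nl_idx)
  {BC}: card=400; try (B,hash)→360, (C,nl_idx)→560, (C,merge)→780, (B,merge)→840, (C,hash)→1160, (C,nl)→1620 …(+1); best=360 via (B,hash)
  {ABC}: card=2500; try (B,hash)→1840, (A,hash)→2160, (A,merge)→5160, (A,nl_idx)→5660, (B,merge)→6260, (B,nl)→11140 …(+1); best=1840 via (B,hash)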